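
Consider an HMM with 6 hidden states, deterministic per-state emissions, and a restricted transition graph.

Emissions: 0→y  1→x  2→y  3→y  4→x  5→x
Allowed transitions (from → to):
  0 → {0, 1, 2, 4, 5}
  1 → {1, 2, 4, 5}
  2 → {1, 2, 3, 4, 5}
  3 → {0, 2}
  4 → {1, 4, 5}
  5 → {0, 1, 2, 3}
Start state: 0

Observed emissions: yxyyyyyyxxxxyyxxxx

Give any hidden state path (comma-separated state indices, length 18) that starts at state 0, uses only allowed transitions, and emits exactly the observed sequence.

  [0] y  {0,2,3}  => 0  start
  [1] x  {1,4,5}  => 5  0->5 ok
  [2] y  {0,2,3}  => 2  5->2 ok
  [3] y  {0,2,3}  => 3  2->3 ok
  [4] y  {0,2,3}  => 2  3->2 ok
  [5] y  {0,2,3}  => 3  2->3 ok
  [6] y  {0,2,3}  => 0  3->0 ok
  [7] y  {0,2,3}  => 2  0->2 ok
  [8] x  {1,4,5}  => 4  2->4 ok
  [9] x  {1,4,5}  => 5  4->5 ok
  [10] x  {1,4,5}  => 1  5->1 ok
  [11] x  {1,4,5}  => 5  1->5 ok
  [12] y  {0,2,3}  => 0  5->0 ok
  [13] y  {0,2,3}  => 0  0->0 ok
  [14] x  {1,4,5}  => 4  0->4 ok
  [15] x  {1,4,5}  => 5  4->5 ok
  [16] x  {1,4,5}  => 1  5->1 ok
  [17] x  {1,4,5}  => 1  1->1 ok

0,5,2,3,2,3,0,2,4,5,1,5,0,0,4,5,1,1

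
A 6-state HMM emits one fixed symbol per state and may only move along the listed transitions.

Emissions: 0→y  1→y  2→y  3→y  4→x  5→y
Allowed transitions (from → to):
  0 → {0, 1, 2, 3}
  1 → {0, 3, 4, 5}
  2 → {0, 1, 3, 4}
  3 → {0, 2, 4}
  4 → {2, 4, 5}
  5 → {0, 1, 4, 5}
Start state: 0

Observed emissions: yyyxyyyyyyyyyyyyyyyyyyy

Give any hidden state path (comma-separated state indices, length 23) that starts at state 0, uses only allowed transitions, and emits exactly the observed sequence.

  t0 'y' -> {0,1,2,3,5}, take 0 (start)
  t1 'y' -> {0,1,2,3,5}, take 0 (0->0 ok)
  t2 'y' -> {0,1,2,3,5}, take 3 (0->3 ok)
  t3 'x' -> {4}, take 4 (3->4 ok)
  t4 'y' -> {0,1,2,3,5}, take 2 (4->2 ok)
  t5 'y' -> {0,1,2,3,5}, take 0 (2->0 ok)
  t6 'y' -> {0,1,2,3,5}, take 1 (0->1 ok)
  t7 'y' -> {0,1,2,3,5}, take 5 (1->5 ok)
  t8 'y' -> {0,1,2,3,5}, take 0 (5->0 ok)
  t9 'y' -> {0,1,2,3,5}, take 3 (0->3 ok)
  t10 'y' -> {0,1,2,3,5}, take 2 (3->2 ok)
  t11 'y' -> {0,1,2,3,5}, take 0 (2->0 ok)
  t12 'y' -> {0,1,2,3,5}, take 1 (0->1 ok)
  t13 'y' -> {0,1,2,3,5}, take 5 (1->5 ok)
  t14 'y' -> {0,1,2,3,5}, take 0 (5->0 ok)
  t15 'y' -> {0,1,2,3,5}, take 2 (0->2 ok)
  t16 'y' -> {0,1,2,3,5}, take 1 (2->1 ok)
  t17 'y' -> {0,1,2,3,5}, take 0 (1->0 ok)
  t18 'y' -> {0,1,2,3,5}, take 2 (0->2 ok)
  t19 'y' -> {0,1,2,3,5}, take 3 (2->3 ok)
  t20 'y' -> {0,1,2,3,5}, take 0 (3->0 ok)
  t21 'y' -> {0,1,2,3,5}, take 2 (0->2 ok)
  t22 'y' -> {0,1,2,3,5}, take 1 (2->1 ok)

0,0,3,4,2,0,1,5,0,3,2,0,1,5,0,2,1,0,2,3,0,2,1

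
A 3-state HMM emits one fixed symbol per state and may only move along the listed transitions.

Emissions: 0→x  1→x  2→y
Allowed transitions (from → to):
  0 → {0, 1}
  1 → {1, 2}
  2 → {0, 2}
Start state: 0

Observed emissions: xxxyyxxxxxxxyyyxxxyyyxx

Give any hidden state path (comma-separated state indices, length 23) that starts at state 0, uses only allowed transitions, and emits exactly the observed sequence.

  pos 0: x in {0,1}, choose 0; start
  pos 1: x in {0,1}, choose 1; 0->1 ok
  pos 2: x in {0,1}, choose 1; 1->1 ok
  pos 3: y in {2}, choose 2; 1->2 ok
  pos 4: y in {2}, choose 2; 2->2 ok
  pos 5: x in {0,1}, choose 0; 2->0 ok
  pos 6: x in {0,1}, choose 0; 0->0 ok
  pos 7: x in {0,1}, choose 0; 0->0 ok
  pos 8: x in {0,1}, choose 0; 0->0 ok
  pos 9: x in {0,1}, choose 1; 0->1 ok
  pos 10: x in {0,1}, choose 1; 1->1 ok
  pos 11: x in {0,1}, choose 1; 1->1 ok
  pos 12: y in {2}, choose 2; 1->2 ok
  pos 13: y in {2}, choose 2; 2->2 ok
  pos 14: y in {2}, choose 2; 2->2 ok
  pos 15: x in {0,1}, choose 0; 2->0 ok
  pos 16: x in {0,1}, choose 1; 0->1 ok
  pos 17: x in {0,1}, choose 1; 1->1 ok
  pos 18: y in {2}, choose 2; 1->2 ok
  pos 19: y in {2}, choose 2; 2->2 ok
  pos 20: y in {2}, choose 2; 2->2 ok
  pos 21: x in {0,1}, choose 0; 2->0 ok
  pos 22: x in {0,1}, choose 1; 0->1 ok

0,1,1,2,2,0,0,0,0,1,1,1,2,2,2,0,1,1,2,2,2,0,1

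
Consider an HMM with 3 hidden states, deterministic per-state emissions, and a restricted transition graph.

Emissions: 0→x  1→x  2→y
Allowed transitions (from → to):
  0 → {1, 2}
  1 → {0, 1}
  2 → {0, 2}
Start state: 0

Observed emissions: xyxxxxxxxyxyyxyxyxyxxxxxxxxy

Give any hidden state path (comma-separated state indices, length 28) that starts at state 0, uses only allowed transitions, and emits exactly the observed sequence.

  pos 0: x in {0,1}, choose 0; start
  pos 1: y in {2}, choose 2; 0->2 ok
  pos 2: x in {0,1}, choose 0; 2->0 ok
  pos 3: x in {0,1}, choose 1; 0->1 ok
  pos 4: x in {0,1}, choose 1; 1->1 ok
  pos 5: x in {0,1}, choose 1; 1->1 ok
  pos 6: x in {0,1}, choose 0; 1->0 ok
  pos 7: x in {0,1}, choose 1; 0->1 ok
  pos 8: x in {0,1}, choose 0; 1->0 ok
  pos 9: y in {2}, choose 2; 0->2 ok
  pos 10: x in {0,1}, choose 0; 2->0 ok
  pos 11: y in {2}, choose 2; 0->2 ok
  pos 12: y in {2}, choose 2; 2->2 ok
  pos 13: x in {0,1}, choose 0; 2->0 ok
  pos 14: y in {2}, choose 2; 0->2 ok
  pos 15: x in {0,1}, choose 0; 2->0 ok
  pos 16: y in {2}, choose 2; 0->2 ok
  pos 17: x in {0,1}, choose 0; 2->0 ok
  pos 18: y in {2}, choose 2; 0->2 ok
  pos 19: x in {0,1}, choose 0; 2->0 ok
  pos 20: x in {0,1}, choose 1; 0->1 ok
  pos 21: x in {0,1}, choose 0; 1->0 ok
  pos 22: x in {0,1}, choose 1; 0->1 ok
  pos 23: x in {0,1}, choose 1; 1->1 ok
  pos 24: x in {0,1}, choose 1; 1->1 ok
  pos 25: x in {0,1}, choose 1; 1->1 ok
  pos 26: x in {0,1}, choose 0; 1->0 ok
  pos 27: y in {2}, choose 2; 0->2 ok

0,2,0,1,1,1,0,1,0,2,0,2,2,0,2,0,2,0,2,0,1,0,1,1,1,1,0,2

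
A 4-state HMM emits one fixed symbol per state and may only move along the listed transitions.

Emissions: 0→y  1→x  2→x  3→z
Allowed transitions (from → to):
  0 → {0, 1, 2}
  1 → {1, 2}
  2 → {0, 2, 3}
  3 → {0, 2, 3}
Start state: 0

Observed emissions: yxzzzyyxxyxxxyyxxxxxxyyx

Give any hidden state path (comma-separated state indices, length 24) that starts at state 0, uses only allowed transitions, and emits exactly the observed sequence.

0,2,3,3,3,0,0,2,2,0,1,2,2,0,0,1,1,1,1,2,2,0,0,2

  t0 'y' -> {0}, take 0 (start)
  t1 'x' -> {1,2}, take 2 (0->2 ok)
  t2 'z' -> {3}, take 3 (2->3 ok)
  t3 'z' -> {3}, take 3 (3->3 ok)
  t4 'z' -> {3}, take 3 (3->3 ok)
  t5 'y' -> {0}, take 0 (3->0 ok)
  t6 'y' -> {0}, take 0 (0->0 ok)
  t7 'x' -> {1,2}, take 2 (0->2 ok)
  t8 'x' -> {1,2}, take 2 (2->2 ok)
  t9 'y' -> {0}, take 0 (2->0 ok)
  t10 'x' -> {1,2}, take 1 (0->1 ok)
  t11 'x' -> {1,2}, take 2 (1->2 ok)
  t12 'x' -> {1,2}, take 2 (2->2 ok)
  t13 'y' -> {0}, take 0 (2->0 ok)
  t14 'y' -> {0}, take 0 (0->0 ok)
  t15 'x' -> {1,2}, take 1 (0->1 ok)
  t16 'x' -> {1,2}, take 1 (1->1 ok)
  t17 'x' -> {1,2}, take 1 (1->1 ok)
  t18 'x' -> {1,2}, take 1 (1->1 ok)
  t19 'x' -> {1,2}, take 2 (1->2 ok)
  t20 'x' -> {1,2}, take 2 (2->2 ok)
  t21 'y' -> {0}, take 0 (2->0 ok)
  t22 'y' -> {0}, take 0 (0->0 ok)
  t23 'x' -> {1,2}, take 2 (0->2 ok)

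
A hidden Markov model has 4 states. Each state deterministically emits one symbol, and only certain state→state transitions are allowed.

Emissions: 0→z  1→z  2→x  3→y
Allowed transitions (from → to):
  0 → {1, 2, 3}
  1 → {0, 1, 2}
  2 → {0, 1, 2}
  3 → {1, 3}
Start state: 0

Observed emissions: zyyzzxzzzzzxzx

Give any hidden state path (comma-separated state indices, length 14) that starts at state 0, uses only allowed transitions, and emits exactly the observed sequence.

  pos 0: z in {0,1}, choose 0; start
  pos 1: y in {3}, choose 3; 0->3 ok
  pos 2: y in {3}, choose 3; 3->3 ok
  pos 3: z in {0,1}, choose 1; 3->1 ok
  pos 4: z in {0,1}, choose 0; 1->0 ok
  pos 5: x in {2}, choose 2; 0->2 ok
  pos 6: z in {0,1}, choose 0; 2->0 ok
  pos 7: z in {0,1}, choose 1; 0->1 ok
  pos 8: z in {0,1}, choose 1; 1->1 ok
  pos 9: z in {0,1}, choose 1; 1->1 ok
  pos 10: z in {0,1}, choose 0; 1->0 ok
  pos 11: x in {2}, choose 2; 0->2 ok
  pos 12: z in {0,1}, choose 0; 2->0 ok
  pos 13: x in {2}, choose 2; 0->2 ok

0,3,3,1,0,2,0,1,1,1,0,2,0,2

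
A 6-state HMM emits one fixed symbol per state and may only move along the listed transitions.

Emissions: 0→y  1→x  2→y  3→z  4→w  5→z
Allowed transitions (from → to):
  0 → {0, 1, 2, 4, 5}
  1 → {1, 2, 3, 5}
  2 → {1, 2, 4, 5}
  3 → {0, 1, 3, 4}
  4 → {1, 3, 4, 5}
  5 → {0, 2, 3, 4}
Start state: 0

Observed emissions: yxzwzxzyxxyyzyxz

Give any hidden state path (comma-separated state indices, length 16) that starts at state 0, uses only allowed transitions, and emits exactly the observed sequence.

0,1,5,4,3,1,3,0,1,1,2,2,5,0,1,3

  [0] y  {0,2}  => 0  start
  [1] x  {1}  => 1  0->1 ok
  [2] z  {3,5}  => 5  1->5 ok
  [3] w  {4}  => 4  5->4 ok
  [4] z  {3,5}  => 3  4->3 ok
  [5] x  {1}  => 1  3->1 ok
  [6] z  {3,5}  => 3  1->3 ok
  [7] y  {0,2}  => 0  3->0 ok
  [8] x  {1}  => 1  0->1 ok
  [9] x  {1}  => 1  1->1 ok
  [10] y  {0,2}  => 2  1->2 ok
  [11] y  {0,2}  => 2  2->2 ok
  [12] z  {3,5}  => 5  2->5 ok
  [13] y  {0,2}  => 0  5->0 ok
  [14] x  {1}  => 1  0->1 ok
  [15] z  {3,5}  => 3  1->3 ok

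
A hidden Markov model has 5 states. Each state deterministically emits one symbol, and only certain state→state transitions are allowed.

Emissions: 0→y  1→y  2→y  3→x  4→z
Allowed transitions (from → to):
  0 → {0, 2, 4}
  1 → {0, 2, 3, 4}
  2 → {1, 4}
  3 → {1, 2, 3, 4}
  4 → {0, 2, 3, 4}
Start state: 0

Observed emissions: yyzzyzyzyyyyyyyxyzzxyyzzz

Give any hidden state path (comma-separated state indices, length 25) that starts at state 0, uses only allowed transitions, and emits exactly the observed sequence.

0,2,4,4,2,4,2,4,0,2,1,0,0,2,1,3,2,4,4,3,1,0,4,4,4

  [0] y  {0,1,2}  => 0  start
  [1] y  {0,1,2}  => 2  0->2 ok
  [2] z  {4}  => 4  2->4 ok
  [3] z  {4}  => 4  4->4 ok
  [4] y  {0,1,2}  => 2  4->2 ok
  [5] z  {4}  => 4  2->4 ok
  [6] y  {0,1,2}  => 2  4->2 ok
  [7] z  {4}  => 4  2->4 ok
  [8] y  {0,1,2}  => 0  4->0 ok
  [9] y  {0,1,2}  => 2  0->2 ok
  [10] y  {0,1,2}  => 1  2->1 ok
  [11] y  {0,1,2}  => 0  1->0 ok
  [12] y  {0,1,2}  => 0  0->0 ok
  [13] y  {0,1,2}  => 2  0->2 ok
  [14] y  {0,1,2}  => 1  2->1 ok
  [15] x  {3}  => 3  1->3 ok
  [16] y  {0,1,2}  => 2  3->2 ok
  [17] z  {4}  => 4  2->4 ok
  [18] z  {4}  => 4  4->4 ok
  [19] x  {3}  => 3  4->3 ok
  [20] y  {0,1,2}  => 1  3->1 ok
  [21] y  {0,1,2}  => 0  1->0 ok
  [22] z  {4}  => 4  0->4 ok
  [23] z  {4}  => 4  4->4 ok
  [24] z  {4}  => 4  4->4 ok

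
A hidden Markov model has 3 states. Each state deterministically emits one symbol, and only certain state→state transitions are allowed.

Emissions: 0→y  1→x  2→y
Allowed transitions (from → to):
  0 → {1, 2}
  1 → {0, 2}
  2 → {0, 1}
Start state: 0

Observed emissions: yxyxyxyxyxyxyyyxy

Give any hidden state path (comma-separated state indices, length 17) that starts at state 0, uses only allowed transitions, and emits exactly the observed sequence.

0,1,2,1,2,1,2,1,2,1,2,1,0,2,0,1,2

  pos 0: y in {0,2}, choose 0; start
  pos 1: x in {1}, choose 1; 0->1 ok
  pos 2: y in {0,2}, choose 2; 1->2 ok
  pos 3: x in {1}, choose 1; 2->1 ok
  pos 4: y in {0,2}, choose 2; 1->2 ok
  pos 5: x in {1}, choose 1; 2->1 ok
  pos 6: y in {0,2}, choose 2; 1->2 ok
  pos 7: x in {1}, choose 1; 2->1 ok
  pos 8: y in {0,2}, choose 2; 1->2 ok
  pos 9: x in {1}, choose 1; 2->1 ok
  pos 10: y in {0,2}, choose 2; 1->2 ok
  pos 11: x in {1}, choose 1; 2->1 ok
  pos 12: y in {0,2}, choose 0; 1->0 ok
  pos 13: y in {0,2}, choose 2; 0->2 ok
  pos 14: y in {0,2}, choose 0; 2->0 ok
  pos 15: x in {1}, choose 1; 0->1 ok
  pos 16: y in {0,2}, choose 2; 1->2 ok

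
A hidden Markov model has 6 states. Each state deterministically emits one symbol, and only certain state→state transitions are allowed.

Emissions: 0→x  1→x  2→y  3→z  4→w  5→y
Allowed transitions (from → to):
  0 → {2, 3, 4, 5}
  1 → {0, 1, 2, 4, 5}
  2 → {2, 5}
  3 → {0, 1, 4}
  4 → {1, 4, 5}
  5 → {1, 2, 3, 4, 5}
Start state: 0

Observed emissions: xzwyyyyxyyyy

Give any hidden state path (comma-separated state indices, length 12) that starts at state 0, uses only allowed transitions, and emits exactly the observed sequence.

  0: obs=x cand={0,1} pick 0 [start]
  1: obs=z cand={3} pick 3 [0->3 ok]
  2: obs=w cand={4} pick 4 [3->4 ok]
  3: obs=y cand={2,5} pick 5 [4->5 ok]
  4: obs=y cand={2,5} pick 2 [5->2 ok]
  5: obs=y cand={2,5} pick 5 [2->5 ok]
  6: obs=y cand={2,5} pick 5 [5->5 ok]
  7: obs=x cand={0,1} pick 1 [5->1 ok]
  8: obs=y cand={2,5} pick 2 [1->2 ok]
  9: obs=y cand={2,5} pick 2 [2->2 ok]
  10: obs=y cand={2,5} pick 2 [2->2 ok]
  11: obs=y cand={2,5} pick 2 [2->2 ok]

0,3,4,5,2,5,5,1,2,2,2,2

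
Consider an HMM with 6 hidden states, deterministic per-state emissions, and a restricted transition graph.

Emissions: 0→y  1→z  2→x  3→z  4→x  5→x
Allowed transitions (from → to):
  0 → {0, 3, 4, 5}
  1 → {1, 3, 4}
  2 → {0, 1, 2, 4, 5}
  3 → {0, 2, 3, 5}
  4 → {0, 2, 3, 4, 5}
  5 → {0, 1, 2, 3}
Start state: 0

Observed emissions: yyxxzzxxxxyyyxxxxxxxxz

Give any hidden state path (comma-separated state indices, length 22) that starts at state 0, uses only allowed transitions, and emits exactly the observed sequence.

0,0,4,5,1,1,4,4,4,2,0,0,0,4,2,2,4,2,2,4,5,1

  pos 0: y in {0}, choose 0; start
  pos 1: y in {0}, choose 0; 0->0 ok
  pos 2: x in {2,4,5}, choose 4; 0->4 ok
  pos 3: x in {2,4,5}, choose 5; 4->5 ok
  pos 4: z in {1,3}, choose 1; 5->1 ok
  pos 5: z in {1,3}, choose 1; 1->1 ok
  pos 6: x in {2,4,5}, choose 4; 1->4 ok
  pos 7: x in {2,4,5}, choose 4; 4->4 ok
  pos 8: x in {2,4,5}, choose 4; 4->4 ok
  pos 9: x in {2,4,5}, choose 2; 4->2 ok
  pos 10: y in {0}, choose 0; 2->0 ok
  pos 11: y in {0}, choose 0; 0->0 ok
  pos 12: y in {0}, choose 0; 0->0 ok
  pos 13: x in {2,4,5}, choose 4; 0->4 ok
  pos 14: x in {2,4,5}, choose 2; 4->2 ok
  pos 15: x in {2,4,5}, choose 2; 2->2 ok
  pos 16: x in {2,4,5}, choose 4; 2->4 ok
  pos 17: x in {2,4,5}, choose 2; 4->2 ok
  pos 18: x in {2,4,5}, choose 2; 2->2 ok
  pos 19: x in {2,4,5}, choose 4; 2->4 ok
  pos 20: x in {2,4,5}, choose 5; 4->5 ok
  pos 21: z in {1,3}, choose 1; 5->1 ok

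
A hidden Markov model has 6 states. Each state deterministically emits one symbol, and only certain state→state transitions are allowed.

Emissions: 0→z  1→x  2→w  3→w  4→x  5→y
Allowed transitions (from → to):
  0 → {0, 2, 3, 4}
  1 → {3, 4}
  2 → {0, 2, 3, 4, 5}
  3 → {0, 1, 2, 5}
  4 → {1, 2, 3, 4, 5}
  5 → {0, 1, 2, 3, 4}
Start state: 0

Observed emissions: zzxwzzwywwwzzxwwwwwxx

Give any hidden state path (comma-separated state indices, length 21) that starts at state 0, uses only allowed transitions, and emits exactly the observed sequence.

0,0,4,2,0,0,2,5,2,2,2,0,0,4,3,2,2,2,2,4,1

  t0 'z' -> {0}, take 0 (start)
  t1 'z' -> {0}, take 0 (0->0 ok)
  t2 'x' -> {1,4}, take 4 (0->4 ok)
  t3 'w' -> {2,3}, take 2 (4->2 ok)
  t4 'z' -> {0}, take 0 (2->0 ok)
  t5 'z' -> {0}, take 0 (0->0 ok)
  t6 'w' -> {2,3}, take 2 (0->2 ok)
  t7 'y' -> {5}, take 5 (2->5 ok)
  t8 'w' -> {2,3}, take 2 (5->2 ok)
  t9 'w' -> {2,3}, take 2 (2->2 ok)
  t10 'w' -> {2,3}, take 2 (2->2 ok)
  t11 'z' -> {0}, take 0 (2->0 ok)
  t12 'z' -> {0}, take 0 (0->0 ok)
  t13 'x' -> {1,4}, take 4 (0->4 ok)
  t14 'w' -> {2,3}, take 3 (4->3 ok)
  t15 'w' -> {2,3}, take 2 (3->2 ok)
  t16 'w' -> {2,3}, take 2 (2->2 ok)
  t17 'w' -> {2,3}, take 2 (2->2 ok)
  t18 'w' -> {2,3}, take 2 (2->2 ok)
  t19 'x' -> {1,4}, take 4 (2->4 ok)
  t20 'x' -> {1,4}, take 1 (4->1 ok)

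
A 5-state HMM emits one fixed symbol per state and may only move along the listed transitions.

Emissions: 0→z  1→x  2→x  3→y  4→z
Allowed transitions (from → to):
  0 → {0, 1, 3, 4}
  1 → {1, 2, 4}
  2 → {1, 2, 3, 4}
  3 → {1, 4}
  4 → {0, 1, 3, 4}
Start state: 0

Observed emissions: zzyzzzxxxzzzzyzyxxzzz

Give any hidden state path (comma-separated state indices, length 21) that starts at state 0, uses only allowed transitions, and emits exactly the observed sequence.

0,4,3,4,0,0,1,1,1,4,0,0,0,3,4,3,1,2,4,4,0

  pos 0: z in {0,4}, choose 0; start
  pos 1: z in {0,4}, choose 4; 0->4 ok
  pos 2: y in {3}, choose 3; 4->3 ok
  pos 3: z in {0,4}, choose 4; 3->4 ok
  pos 4: z in {0,4}, choose 0; 4->0 ok
  pos 5: z in {0,4}, choose 0; 0->0 ok
  pos 6: x in {1,2}, choose 1; 0->1 ok
  pos 7: x in {1,2}, choose 1; 1->1 ok
  pos 8: x in {1,2}, choose 1; 1->1 ok
  pos 9: z in {0,4}, choose 4; 1->4 ok
  pos 10: z in {0,4}, choose 0; 4->0 ok
  pos 11: z in {0,4}, choose 0; 0->0 ok
  pos 12: z in {0,4}, choose 0; 0->0 ok
  pos 13: y in {3}, choose 3; 0->3 ok
  pos 14: z in {0,4}, choose 4; 3->4 ok
  pos 15: y in {3}, choose 3; 4->3 ok
  pos 16: x in {1,2}, choose 1; 3->1 ok
  pos 17: x in {1,2}, choose 2; 1->2 ok
  pos 18: z in {0,4}, choose 4; 2->4 ok
  pos 19: z in {0,4}, choose 4; 4->4 ok
  pos 20: z in {0,4}, choose 0; 4->0 ok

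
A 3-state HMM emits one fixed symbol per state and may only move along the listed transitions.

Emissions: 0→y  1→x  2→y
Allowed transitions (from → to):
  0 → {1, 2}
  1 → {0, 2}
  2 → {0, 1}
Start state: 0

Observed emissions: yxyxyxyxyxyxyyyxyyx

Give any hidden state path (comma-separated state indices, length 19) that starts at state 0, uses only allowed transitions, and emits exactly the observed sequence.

  0: obs=y cand={0,2} pick 0 [start]
  1: obs=x cand={1} pick 1 [0->1 ok]
  2: obs=y cand={0,2} pick 0 [1->0 ok]
  3: obs=x cand={1} pick 1 [0->1 ok]
  4: obs=y cand={0,2} pick 0 [1->0 ok]
  5: obs=x cand={1} pick 1 [0->1 ok]
  6: obs=y cand={0,2} pick 0 [1->0 ok]
  7: obs=x cand={1} pick 1 [0->1 ok]
  8: obs=y cand={0,2} pick 2 [1->2 ok]
  9: obs=x cand={1} pick 1 [2->1 ok]
  10: obs=y cand={0,2} pick 2 [1->2 ok]
  11: obs=x cand={1} pick 1 [2->1 ok]
  12: obs=y cand={0,2} pick 2 [1->2 ok]
  13: obs=y cand={0,2} pick 0 [2->0 ok]
  14: obs=y cand={0,2} pick 2 [0->2 ok]
  15: obs=x cand={1} pick 1 [2->1 ok]
  16: obs=y cand={0,2} pick 0 [1->0 ok]
  17: obs=y cand={0,2} pick 2 [0->2 ok]
  18: obs=x cand={1} pick 1 [2->1 ok]

0,1,0,1,0,1,0,1,2,1,2,1,2,0,2,1,0,2,1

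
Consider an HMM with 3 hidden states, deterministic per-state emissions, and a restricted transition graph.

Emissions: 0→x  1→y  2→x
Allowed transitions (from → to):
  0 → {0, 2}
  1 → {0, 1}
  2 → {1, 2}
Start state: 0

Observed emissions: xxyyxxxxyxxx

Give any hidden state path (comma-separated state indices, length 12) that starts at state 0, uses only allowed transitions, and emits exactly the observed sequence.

0,2,1,1,0,2,2,2,1,0,0,0

  pos 0: x in {0,2}, choose 0; start
  pos 1: x in {0,2}, choose 2; 0->2 ok
  pos 2: y in {1}, choose 1; 2->1 ok
  pos 3: y in {1}, choose 1; 1->1 ok
  pos 4: x in {0,2}, choose 0; 1->0 ok
  pos 5: x in {0,2}, choose 2; 0->2 ok
  pos 6: x in {0,2}, choose 2; 2->2 ok
  pos 7: x in {0,2}, choose 2; 2->2 ok
  pos 8: y in {1}, choose 1; 2->1 ok
  pos 9: x in {0,2}, choose 0; 1->0 ok
  pos 10: x in {0,2}, choose 0; 0->0 ok
  pos 11: x in {0,2}, choose 0; 0->0 ok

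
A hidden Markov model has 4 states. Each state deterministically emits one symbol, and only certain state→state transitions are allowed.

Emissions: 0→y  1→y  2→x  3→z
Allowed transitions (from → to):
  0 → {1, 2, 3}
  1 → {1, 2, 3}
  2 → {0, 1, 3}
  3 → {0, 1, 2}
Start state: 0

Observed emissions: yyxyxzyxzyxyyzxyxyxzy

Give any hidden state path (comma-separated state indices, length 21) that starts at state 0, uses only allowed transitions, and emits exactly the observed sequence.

  0: obs=y cand={0,1} pick 0 [start]
  1: obs=y cand={0,1} pick 1 [0->1 ok]
  2: obs=x cand={2} pick 2 [1->2 ok]
  3: obs=y cand={0,1} pick 0 [2->0 ok]
  4: obs=x cand={2} pick 2 [0->2 ok]
  5: obs=z cand={3} pick 3 [2->3 ok]
  6: obs=y cand={0,1} pick 1 [3->1 ok]
  7: obs=x cand={2} pick 2 [1->2 ok]
  8: obs=z cand={3} pick 3 [2->3 ok]
  9: obs=y cand={0,1} pick 0 [3->0 ok]
  10: obs=x cand={2} pick 2 [0->2 ok]
  11: obs=y cand={0,1} pick 0 [2->0 ok]
  12: obs=y cand={0,1} pick 1 [0->1 ok]
  13: obs=z cand={3} pick 3 [1->3 ok]
  14: obs=x cand={2} pick 2 [3->2 ok]
  15: obs=y cand={0,1} pick 0 [2->0 ok]
  16: obs=x cand={2} pick 2 [0->2 ok]
  17: obs=y cand={0,1} pick 1 [2->1 ok]
  18: obs=x cand={2} pick 2 [1->2 ok]
  19: obs=z cand={3} pick 3 [2->3 ok]
  20: obs=y cand={0,1} pick 1 [3->1 ok]

0,1,2,0,2,3,1,2,3,0,2,0,1,3,2,0,2,1,2,3,1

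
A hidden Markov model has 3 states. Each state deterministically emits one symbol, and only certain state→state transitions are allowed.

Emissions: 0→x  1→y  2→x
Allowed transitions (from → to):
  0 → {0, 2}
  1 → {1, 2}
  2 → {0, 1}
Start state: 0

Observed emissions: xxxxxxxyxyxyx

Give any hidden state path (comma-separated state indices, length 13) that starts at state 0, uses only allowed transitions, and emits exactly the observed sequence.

  [0] x  {0,2}  => 0  start
  [1] x  {0,2}  => 0  0->0 ok
  [2] x  {0,2}  => 0  0->0 ok
  [3] x  {0,2}  => 0  0->0 ok
  [4] x  {0,2}  => 2  0->2 ok
  [5] x  {0,2}  => 0  2->0 ok
  [6] x  {0,2}  => 2  0->2 ok
  [7] y  {1}  => 1  2->1 ok
  [8] x  {0,2}  => 2  1->2 ok
  [9] y  {1}  => 1  2->1 ok
  [10] x  {0,2}  => 2  1->2 ok
  [11] y  {1}  => 1  2->1 ok
  [12] x  {0,2}  => 2  1->2 ok

0,0,0,0,2,0,2,1,2,1,2,1,2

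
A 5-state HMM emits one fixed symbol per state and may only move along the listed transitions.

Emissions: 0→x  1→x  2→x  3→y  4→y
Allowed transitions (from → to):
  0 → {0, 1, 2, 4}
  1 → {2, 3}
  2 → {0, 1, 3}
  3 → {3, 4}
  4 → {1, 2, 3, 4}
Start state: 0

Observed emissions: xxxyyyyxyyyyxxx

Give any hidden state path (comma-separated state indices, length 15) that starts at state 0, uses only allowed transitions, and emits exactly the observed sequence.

  pos 0: x in {0,1,2}, choose 0; start
  pos 1: x in {0,1,2}, choose 0; 0->0 ok
  pos 2: x in {0,1,2}, choose 1; 0->1 ok
  pos 3: y in {3,4}, choose 3; 1->3 ok
  pos 4: y in {3,4}, choose 4; 3->4 ok
  pos 5: y in {3,4}, choose 3; 4->3 ok
  pos 6: y in {3,4}, choose 4; 3->4 ok
  pos 7: x in {0,1,2}, choose 1; 4->1 ok
  pos 8: y in {3,4}, choose 3; 1->3 ok
  pos 9: y in {3,4}, choose 4; 3->4 ok
  pos 10: y in {3,4}, choose 4; 4->4 ok
  pos 11: y in {3,4}, choose 4; 4->4 ok
  pos 12: x in {0,1,2}, choose 2; 4->2 ok
  pos 13: x in {0,1,2}, choose 1; 2->1 ok
  pos 14: x in {0,1,2}, choose 2; 1->2 ok

0,0,1,3,4,3,4,1,3,4,4,4,2,1,2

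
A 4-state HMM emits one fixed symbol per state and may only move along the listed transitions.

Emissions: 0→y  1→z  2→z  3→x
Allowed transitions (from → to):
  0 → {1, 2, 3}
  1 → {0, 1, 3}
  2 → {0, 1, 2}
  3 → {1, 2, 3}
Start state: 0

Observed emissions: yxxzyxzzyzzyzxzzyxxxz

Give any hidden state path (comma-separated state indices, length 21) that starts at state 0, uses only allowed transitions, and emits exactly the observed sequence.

  t0 'y' -> {0}, take 0 (start)
  t1 'x' -> {3}, take 3 (0->3 ok)
  t2 'x' -> {3}, take 3 (3->3 ok)
  t3 'z' -> {1,2}, take 1 (3->1 ok)
  t4 'y' -> {0}, take 0 (1->0 ok)
  t5 'x' -> {3}, take 3 (0->3 ok)
  t6 'z' -> {1,2}, take 2 (3->2 ok)
  t7 'z' -> {1,2}, take 1 (2->1 ok)
  t8 'y' -> {0}, take 0 (1->0 ok)
  t9 'z' -> {1,2}, take 2 (0->2 ok)
  t10 'z' -> {1,2}, take 2 (2->2 ok)
  t11 'y' -> {0}, take 0 (2->0 ok)
  t12 'z' -> {1,2}, take 1 (0->1 ok)
  t13 'x' -> {3}, take 3 (1->3 ok)
  t14 'z' -> {1,2}, take 1 (3->1 ok)
  t15 'z' -> {1,2}, take 1 (1->1 ok)
  t16 'y' -> {0}, take 0 (1->0 ok)
  t17 'x' -> {3}, take 3 (0->3 ok)
  t18 'x' -> {3}, take 3 (3->3 ok)
  t19 'x' -> {3}, take 3 (3->3 ok)
  t20 'z' -> {1,2}, take 2 (3->2 ok)

0,3,3,1,0,3,2,1,0,2,2,0,1,3,1,1,0,3,3,3,2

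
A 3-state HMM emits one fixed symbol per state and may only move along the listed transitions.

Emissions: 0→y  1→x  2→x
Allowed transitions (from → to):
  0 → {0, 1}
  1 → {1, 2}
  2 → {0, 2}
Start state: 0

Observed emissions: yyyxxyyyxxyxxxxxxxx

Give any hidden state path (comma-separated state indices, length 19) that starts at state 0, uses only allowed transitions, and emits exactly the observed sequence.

  pos 0: y in {0}, choose 0; start
  pos 1: y in {0}, choose 0; 0->0 ok
  pos 2: y in {0}, choose 0; 0->0 ok
  pos 3: x in {1,2}, choose 1; 0->1 ok
  pos 4: x in {1,2}, choose 2; 1->2 ok
  pos 5: y in {0}, choose 0; 2->0 ok
  pos 6: y in {0}, choose 0; 0->0 ok
  pos 7: y in {0}, choose 0; 0->0 ok
  pos 8: x in {1,2}, choose 1; 0->1 ok
  pos 9: x in {1,2}, choose 2; 1->2 ok
  pos 10: y in {0}, choose 0; 2->0 ok
  pos 11: x in {1,2}, choose 1; 0->1 ok
  pos 12: x in {1,2}, choose 1; 1->1 ok
  pos 13: x in {1,2}, choose 1; 1->1 ok
  pos 14: x in {1,2}, choose 1; 1->1 ok
  pos 15: x in {1,2}, choose 2; 1->2 ok
  pos 16: x in {1,2}, choose 2; 2->2 ok
  pos 17: x in {1,2}, choose 2; 2->2 ok
  pos 18: x in {1,2}, choose 2; 2->2 ok

0,0,0,1,2,0,0,0,1,2,0,1,1,1,1,2,2,2,2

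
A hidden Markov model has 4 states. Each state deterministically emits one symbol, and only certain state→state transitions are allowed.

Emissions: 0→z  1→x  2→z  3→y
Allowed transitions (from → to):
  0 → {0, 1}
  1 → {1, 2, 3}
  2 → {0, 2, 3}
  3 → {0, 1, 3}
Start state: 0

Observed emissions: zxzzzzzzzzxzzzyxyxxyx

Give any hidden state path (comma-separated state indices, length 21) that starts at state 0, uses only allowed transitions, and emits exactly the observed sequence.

0,1,2,2,2,2,2,2,2,0,1,2,2,2,3,1,3,1,1,3,1

  [0] z  {0,2}  => 0  start
  [1] x  {1}  => 1  0->1 ok
  [2] z  {0,2}  => 2  1->2 ok
  [3] z  {0,2}  => 2  2->2 ok
  [4] z  {0,2}  => 2  2->2 ok
  [5] z  {0,2}  => 2  2->2 ok
  [6] z  {0,2}  => 2  2->2 ok
  [7] z  {0,2}  => 2  2->2 ok
  [8] z  {0,2}  => 2  2->2 ok
  [9] z  {0,2}  => 0  2->0 ok
  [10] x  {1}  => 1  0->1 ok
  [11] z  {0,2}  => 2  1->2 ok
  [12] z  {0,2}  => 2  2->2 ok
  [13] z  {0,2}  => 2  2->2 ok
  [14] y  {3}  => 3  2->3 ok
  [15] x  {1}  => 1  3->1 ok
  [16] y  {3}  => 3  1->3 ok
  [17] x  {1}  => 1  3->1 ok
  [18] x  {1}  => 1  1->1 ok
  [19] y  {3}  => 3  1->3 ok
  [20] x  {1}  => 1  3->1 ok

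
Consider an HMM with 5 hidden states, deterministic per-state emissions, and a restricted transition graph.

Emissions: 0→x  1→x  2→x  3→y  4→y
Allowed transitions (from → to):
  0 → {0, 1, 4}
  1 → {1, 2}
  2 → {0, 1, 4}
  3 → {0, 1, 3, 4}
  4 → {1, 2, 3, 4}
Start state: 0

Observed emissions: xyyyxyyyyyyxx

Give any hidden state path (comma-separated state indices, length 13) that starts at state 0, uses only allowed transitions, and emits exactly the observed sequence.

0,4,3,4,2,4,3,4,3,4,3,1,1

  pos 0: x in {0,1,2}, choose 0; start
  pos 1: y in {3,4}, choose 4; 0->4 ok
  pos 2: y in {3,4}, choose 3; 4->3 ok
  pos 3: y in {3,4}, choose 4; 3->4 ok
  pos 4: x in {0,1,2}, choose 2; 4->2 ok
  pos 5: y in {3,4}, choose 4; 2->4 ok
  pos 6: y in {3,4}, choose 3; 4->3 ok
  pos 7: y in {3,4}, choose 4; 3->4 ok
  pos 8: y in {3,4}, choose 3; 4->3 ok
  pos 9: y in {3,4}, choose 4; 3->4 ok
  pos 10: y in {3,4}, choose 3; 4->3 ok
  pos 11: x in {0,1,2}, choose 1; 3->1 ok
  pos 12: x in {0,1,2}, choose 1; 1->1 ok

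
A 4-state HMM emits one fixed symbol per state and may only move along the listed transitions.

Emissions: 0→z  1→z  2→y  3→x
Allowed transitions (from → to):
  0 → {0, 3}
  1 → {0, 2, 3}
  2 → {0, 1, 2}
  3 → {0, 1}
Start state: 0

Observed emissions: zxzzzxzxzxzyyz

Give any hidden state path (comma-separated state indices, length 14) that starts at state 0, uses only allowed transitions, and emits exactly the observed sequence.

  t0 'z' -> {0,1}, take 0 (start)
  t1 'x' -> {3}, take 3 (0->3 ok)
  t2 'z' -> {0,1}, take 1 (3->1 ok)
  t3 'z' -> {0,1}, take 0 (1->0 ok)
  t4 'z' -> {0,1}, take 0 (0->0 ok)
  t5 'x' -> {3}, take 3 (0->3 ok)
  t6 'z' -> {0,1}, take 0 (3->0 ok)
  t7 'x' -> {3}, take 3 (0->3 ok)
  t8 'z' -> {0,1}, take 1 (3->1 ok)
  t9 'x' -> {3}, take 3 (1->3 ok)
  t10 'z' -> {0,1}, take 1 (3->1 ok)
  t11 'y' -> {2}, take 2 (1->2 ok)
  t12 'y' -> {2}, take 2 (2->2 ok)
  t13 'z' -> {0,1}, take 0 (2->0 ok)

0,3,1,0,0,3,0,3,1,3,1,2,2,0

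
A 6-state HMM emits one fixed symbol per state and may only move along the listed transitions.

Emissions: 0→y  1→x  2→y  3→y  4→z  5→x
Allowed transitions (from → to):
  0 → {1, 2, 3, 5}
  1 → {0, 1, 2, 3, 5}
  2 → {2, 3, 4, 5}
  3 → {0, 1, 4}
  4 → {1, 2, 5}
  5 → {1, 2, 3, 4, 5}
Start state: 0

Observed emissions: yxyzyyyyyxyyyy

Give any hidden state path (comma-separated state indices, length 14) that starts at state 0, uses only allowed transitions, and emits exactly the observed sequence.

  0: obs=y cand={0,2,3} pick 0 [start]
  1: obs=x cand={1,5} pick 5 [0->5 ok]
  2: obs=y cand={0,2,3} pick 3 [5->3 ok]
  3: obs=z cand={4} pick 4 [3->4 ok]
  4: obs=y cand={0,2,3} pick 2 [4->2 ok]
  5: obs=y cand={0,2,3} pick 3 [2->3 ok]
  6: obs=y cand={0,2,3} pick 0 [3->0 ok]
  7: obs=y cand={0,2,3} pick 2 [0->2 ok]
  8: obs=y cand={0,2,3} pick 3 [2->3 ok]
  9: obs=x cand={1,5} pick 1 [3->1 ok]
  10: obs=y cand={0,2,3} pick 3 [1->3 ok]
  11: obs=y cand={0,2,3} pick 0 [3->0 ok]
  12: obs=y cand={0,2,3} pick 3 [0->3 ok]
  13: obs=y cand={0,2,3} pick 0 [3->0 ok]

0,5,3,4,2,3,0,2,3,1,3,0,3,0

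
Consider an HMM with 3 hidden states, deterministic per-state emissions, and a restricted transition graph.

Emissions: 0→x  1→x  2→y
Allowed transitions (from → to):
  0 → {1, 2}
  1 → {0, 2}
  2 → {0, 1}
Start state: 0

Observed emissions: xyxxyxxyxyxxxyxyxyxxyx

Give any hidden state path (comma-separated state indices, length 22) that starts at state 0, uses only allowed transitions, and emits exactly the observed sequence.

0,2,0,1,2,1,0,2,1,2,0,1,0,2,0,2,1,2,1,0,2,0

  [0] x  {0,1}  => 0  start
  [1] y  {2}  => 2  0->2 ok
  [2] x  {0,1}  => 0  2->0 ok
  [3] x  {0,1}  => 1  0->1 ok
  [4] y  {2}  => 2  1->2 ok
  [5] x  {0,1}  => 1  2->1 ok
  [6] x  {0,1}  => 0  1->0 ok
  [7] y  {2}  => 2  0->2 ok
  [8] x  {0,1}  => 1  2->1 ok
  [9] y  {2}  => 2  1->2 ok
  [10] x  {0,1}  => 0  2->0 ok
  [11] x  {0,1}  => 1  0->1 ok
  [12] x  {0,1}  => 0  1->0 ok
  [13] y  {2}  => 2  0->2 ok
  [14] x  {0,1}  => 0  2->0 ok
  [15] y  {2}  => 2  0->2 ok
  [16] x  {0,1}  => 1  2->1 ok
  [17] y  {2}  => 2  1->2 ok
  [18] x  {0,1}  => 1  2->1 ok
  [19] x  {0,1}  => 0  1->0 ok
  [20] y  {2}  => 2  0->2 ok
  [21] x  {0,1}  => 0  2->0 ok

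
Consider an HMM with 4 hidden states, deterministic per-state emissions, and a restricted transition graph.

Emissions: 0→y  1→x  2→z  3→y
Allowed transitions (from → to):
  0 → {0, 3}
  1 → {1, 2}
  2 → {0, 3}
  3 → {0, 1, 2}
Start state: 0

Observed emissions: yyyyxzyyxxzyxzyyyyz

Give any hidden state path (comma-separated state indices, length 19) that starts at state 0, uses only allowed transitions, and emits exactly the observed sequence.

0,3,0,3,1,2,0,3,1,1,2,3,1,2,3,0,0,3,2

  [0] y  {0,3}  => 0  start
  [1] y  {0,3}  => 3  0->3 ok
  [2] y  {0,3}  => 0  3->0 ok
  [3] y  {0,3}  => 3  0->3 ok
  [4] x  {1}  => 1  3->1 ok
  [5] z  {2}  => 2  1->2 ok
  [6] y  {0,3}  => 0  2->0 ok
  [7] y  {0,3}  => 3  0->3 ok
  [8] x  {1}  => 1  3->1 ok
  [9] x  {1}  => 1  1->1 ok
  [10] z  {2}  => 2  1->2 ok
  [11] y  {0,3}  => 3  2->3 ok
  [12] x  {1}  => 1  3->1 ok
  [13] z  {2}  => 2  1->2 ok
  [14] y  {0,3}  => 3  2->3 ok
  [15] y  {0,3}  => 0  3->0 ok
  [16] y  {0,3}  => 0  0->0 ok
  [17] y  {0,3}  => 3  0->3 ok
  [18] z  {2}  => 2  3->2 ok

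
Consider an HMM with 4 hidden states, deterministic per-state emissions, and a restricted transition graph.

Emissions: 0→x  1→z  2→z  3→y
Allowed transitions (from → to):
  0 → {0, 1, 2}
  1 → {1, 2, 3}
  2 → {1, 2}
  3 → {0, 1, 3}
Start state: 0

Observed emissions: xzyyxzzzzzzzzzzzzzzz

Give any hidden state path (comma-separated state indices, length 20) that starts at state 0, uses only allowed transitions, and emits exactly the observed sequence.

  [0] x  {0}  => 0  start
  [1] z  {1,2}  => 1  0->1 ok
  [2] y  {3}  => 3  1->3 ok
  [3] y  {3}  => 3  3->3 ok
  [4] x  {0}  => 0  3->0 ok
  [5] z  {1,2}  => 2  0->2 ok
  [6] z  {1,2}  => 2  2->2 ok
  [7] z  {1,2}  => 1  2->1 ok
  [8] z  {1,2}  => 2  1->2 ok
  [9] z  {1,2}  => 2  2->2 ok
  [10] z  {1,2}  => 2  2->2 ok
  [11] z  {1,2}  => 2  2->2 ok
  [12] z  {1,2}  => 2  2->2 ok
  [13] z  {1,2}  => 1  2->1 ok
  [14] z  {1,2}  => 2  1->2 ok
  [15] z  {1,2}  => 1  2->1 ok
  [16] z  {1,2}  => 1  1->1 ok
  [17] z  {1,2}  => 1  1->1 ok
  [18] z  {1,2}  => 2  1->2 ok
  [19] z  {1,2}  => 1  2->1 ok

0,1,3,3,0,2,2,1,2,2,2,2,2,1,2,1,1,1,2,1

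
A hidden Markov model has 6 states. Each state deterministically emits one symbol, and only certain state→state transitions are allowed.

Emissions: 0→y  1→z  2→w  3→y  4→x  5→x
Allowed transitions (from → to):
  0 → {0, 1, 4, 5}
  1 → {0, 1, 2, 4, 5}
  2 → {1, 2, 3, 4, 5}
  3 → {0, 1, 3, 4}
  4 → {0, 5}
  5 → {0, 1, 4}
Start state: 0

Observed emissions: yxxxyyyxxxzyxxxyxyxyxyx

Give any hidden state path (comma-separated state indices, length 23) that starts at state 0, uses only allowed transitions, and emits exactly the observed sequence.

  t0 'y' -> {0,3}, take 0 (start)
  t1 'x' -> {4,5}, take 4 (0->4 ok)
  t2 'x' -> {4,5}, take 5 (4->5 ok)
  t3 'x' -> {4,5}, take 4 (5->4 ok)
  t4 'y' -> {0,3}, take 0 (4->0 ok)
  t5 'y' -> {0,3}, take 0 (0->0 ok)
  t6 'y' -> {0,3}, take 0 (0->0 ok)
  t7 'x' -> {4,5}, take 5 (0->5 ok)
  t8 'x' -> {4,5}, take 4 (5->4 ok)
  t9 'x' -> {4,5}, take 5 (4->5 ok)
  t10 'z' -> {1}, take 1 (5->1 ok)
  t11 'y' -> {0,3}, take 0 (1->0 ok)
  t12 'x' -> {4,5}, take 5 (0->5 ok)
  t13 'x' -> {4,5}, take 4 (5->4 ok)
  t14 'x' -> {4,5}, take 5 (4->5 ok)
  t15 'y' -> {0,3}, take 0 (5->0 ok)
  t16 'x' -> {4,5}, take 4 (0->4 ok)
  t17 'y' -> {0,3}, take 0 (4->0 ok)
  t18 'x' -> {4,5}, take 4 (0->4 ok)
  t19 'y' -> {0,3}, take 0 (4->0 ok)
  t20 'x' -> {4,5}, take 5 (0->5 ok)
  t21 'y' -> {0,3}, take 0 (5->0 ok)
  t22 'x' -> {4,5}, take 4 (0->4 ok)

0,4,5,4,0,0,0,5,4,5,1,0,5,4,5,0,4,0,4,0,5,0,4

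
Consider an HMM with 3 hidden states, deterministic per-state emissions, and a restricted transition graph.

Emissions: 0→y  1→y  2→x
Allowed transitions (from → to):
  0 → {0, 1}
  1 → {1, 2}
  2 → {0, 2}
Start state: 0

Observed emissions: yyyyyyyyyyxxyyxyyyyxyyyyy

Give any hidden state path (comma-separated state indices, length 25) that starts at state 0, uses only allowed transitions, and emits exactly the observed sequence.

0,0,0,0,0,1,1,1,1,1,2,2,0,1,2,0,0,1,1,2,0,1,1,1,1

  0: obs=y cand={0,1} pick 0 [start]
  1: obs=y cand={0,1} pick 0 [0->0 ok]
  2: obs=y cand={0,1} pick 0 [0->0 ok]
  3: obs=y cand={0,1} pick 0 [0->0 ok]
  4: obs=y cand={0,1} pick 0 [0->0 ok]
  5: obs=y cand={0,1} pick 1 [0->1 ok]
  6: obs=y cand={0,1} pick 1 [1->1 ok]
  7: obs=y cand={0,1} pick 1 [1->1 ok]
  8: obs=y cand={0,1} pick 1 [1->1 ok]
  9: obs=y cand={0,1} pick 1 [1->1 ok]
  10: obs=x cand={2} pick 2 [1->2 ok]
  11: obs=x cand={2} pick 2 [2->2 ok]
  12: obs=y cand={0,1} pick 0 [2->0 ok]
  13: obs=y cand={0,1} pick 1 [0->1 ok]
  14: obs=x cand={2} pick 2 [1->2 ok]
  15: obs=y cand={0,1} pick 0 [2->0 ok]
  16: obs=y cand={0,1} pick 0 [0->0 ok]
  17: obs=y cand={0,1} pick 1 [0->1 ok]
  18: obs=y cand={0,1} pick 1 [1->1 ok]
  19: obs=x cand={2} pick 2 [1->2 ok]
  20: obs=y cand={0,1} pick 0 [2->0 ok]
  21: obs=y cand={0,1} pick 1 [0->1 ok]
  22: obs=y cand={0,1} pick 1 [1->1 ok]
  23: obs=y cand={0,1} pick 1 [1->1 ok]
  24: obs=y cand={0,1} pick 1 [1->1 ok]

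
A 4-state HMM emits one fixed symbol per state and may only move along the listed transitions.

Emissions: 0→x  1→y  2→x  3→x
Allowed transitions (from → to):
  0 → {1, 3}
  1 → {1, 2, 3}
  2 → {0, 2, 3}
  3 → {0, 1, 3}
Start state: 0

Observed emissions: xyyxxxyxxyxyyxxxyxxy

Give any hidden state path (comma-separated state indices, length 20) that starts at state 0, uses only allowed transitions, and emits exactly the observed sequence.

  [0] x  {0,2,3}  => 0  start
  [1] y  {1}  => 1  0->1 ok
  [2] y  {1}  => 1  1->1 ok
  [3] x  {0,2,3}  => 2  1->2 ok
  [4] x  {0,2,3}  => 0  2->0 ok
  [5] x  {0,2,3}  => 3  0->3 ok
  [6] y  {1}  => 1  3->1 ok
  [7] x  {0,2,3}  => 2  1->2 ok
  [8] x  {0,2,3}  => 3  2->3 ok
  [9] y  {1}  => 1  3->1 ok
  [10] x  {0,2,3}  => 3  1->3 ok
  [11] y  {1}  => 1  3->1 ok
  [12] y  {1}  => 1  1->1 ok
  [13] x  {0,2,3}  => 2  1->2 ok
  [14] x  {0,2,3}  => 0  2->0 ok
  [15] x  {0,2,3}  => 3  0->3 ok
  [16] y  {1}  => 1  3->1 ok
  [17] x  {0,2,3}  => 2  1->2 ok
  [18] x  {0,2,3}  => 3  2->3 ok
  [19] y  {1}  => 1  3->1 ok

0,1,1,2,0,3,1,2,3,1,3,1,1,2,0,3,1,2,3,1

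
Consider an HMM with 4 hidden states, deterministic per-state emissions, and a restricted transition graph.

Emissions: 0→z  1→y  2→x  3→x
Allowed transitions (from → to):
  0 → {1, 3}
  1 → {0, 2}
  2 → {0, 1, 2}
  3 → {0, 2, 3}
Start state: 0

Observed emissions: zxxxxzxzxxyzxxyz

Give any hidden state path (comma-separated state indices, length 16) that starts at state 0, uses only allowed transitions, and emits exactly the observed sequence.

  pos 0: z in {0}, choose 0; start
  pos 1: x in {2,3}, choose 3; 0->3 ok
  pos 2: x in {2,3}, choose 3; 3->3 ok
  pos 3: x in {2,3}, choose 3; 3->3 ok
  pos 4: x in {2,3}, choose 2; 3->2 ok
  pos 5: z in {0}, choose 0; 2->0 ok
  pos 6: x in {2,3}, choose 3; 0->3 ok
  pos 7: z in {0}, choose 0; 3->0 ok
  pos 8: x in {2,3}, choose 3; 0->3 ok
  pos 9: x in {2,3}, choose 2; 3->2 ok
  pos 10: y in {1}, choose 1; 2->1 ok
  pos 11: z in {0}, choose 0; 1->0 ok
  pos 12: x in {2,3}, choose 3; 0->3 ok
  pos 13: x in {2,3}, choose 2; 3->2 ok
  pos 14: y in {1}, choose 1; 2->1 ok
  pos 15: z in {0}, choose 0; 1->0 ok

0,3,3,3,2,0,3,0,3,2,1,0,3,2,1,0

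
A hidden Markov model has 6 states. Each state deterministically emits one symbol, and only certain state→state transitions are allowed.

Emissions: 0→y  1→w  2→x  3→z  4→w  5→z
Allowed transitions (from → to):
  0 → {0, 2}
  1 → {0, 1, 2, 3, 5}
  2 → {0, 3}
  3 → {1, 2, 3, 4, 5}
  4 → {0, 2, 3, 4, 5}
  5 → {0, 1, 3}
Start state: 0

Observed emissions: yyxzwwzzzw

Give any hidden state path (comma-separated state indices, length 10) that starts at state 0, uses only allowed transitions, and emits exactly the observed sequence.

0,0,2,3,1,1,3,3,3,1

  0: obs=y cand={0} pick 0 [start]
  1: obs=y cand={0} pick 0 [0->0 ok]
  2: obs=x cand={2} pick 2 [0->2 ok]
  3: obs=z cand={3,5} pick 3 [2->3 ok]
  4: obs=w cand={1,4} pick 1 [3->1 ok]
  5: obs=w cand={1,4} pick 1 [1->1 ok]
  6: obs=z cand={3,5} pick 3 [1->3 ok]
  7: obs=z cand={3,5} pick 3 [3->3 ok]
  8: obs=z cand={3,5} pick 3 [3->3 ok]
  9: obs=w cand={1,4} pick 1 [3->1 ok]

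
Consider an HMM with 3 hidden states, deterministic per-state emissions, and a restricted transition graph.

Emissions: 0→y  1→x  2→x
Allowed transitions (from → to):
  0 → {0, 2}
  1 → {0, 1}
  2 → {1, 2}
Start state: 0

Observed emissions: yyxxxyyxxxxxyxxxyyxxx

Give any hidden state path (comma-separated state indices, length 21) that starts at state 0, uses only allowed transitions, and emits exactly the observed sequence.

  t0 'y' -> {0}, take 0 (start)
  t1 'y' -> {0}, take 0 (0->0 ok)
  t2 'x' -> {1,2}, take 2 (0->2 ok)
  t3 'x' -> {1,2}, take 2 (2->2 ok)
  t4 'x' -> {1,2}, take 1 (2->1 ok)
  t5 'y' -> {0}, take 0 (1->0 ok)
  t6 'y' -> {0}, take 0 (0->0 ok)
  t7 'x' -> {1,2}, take 2 (0->2 ok)
  t8 'x' -> {1,2}, take 2 (2->2 ok)
  t9 'x' -> {1,2}, take 1 (2->1 ok)
  t10 'x' -> {1,2}, take 1 (1->1 ok)
  t11 'x' -> {1,2}, take 1 (1->1 ok)
  t12 'y' -> {0}, take 0 (1->0 ok)
  t13 'x' -> {1,2}, take 2 (0->2 ok)
  t14 'x' -> {1,2}, take 1 (2->1 ok)
  t15 'x' -> {1,2}, take 1 (1->1 ok)
  t16 'y' -> {0}, take 0 (1->0 ok)
  t17 'y' -> {0}, take 0 (0->0 ok)
  t18 'x' -> {1,2}, take 2 (0->2 ok)
  t19 'x' -> {1,2}, take 2 (2->2 ok)
  t20 'x' -> {1,2}, take 1 (2->1 ok)

0,0,2,2,1,0,0,2,2,1,1,1,0,2,1,1,0,0,2,2,1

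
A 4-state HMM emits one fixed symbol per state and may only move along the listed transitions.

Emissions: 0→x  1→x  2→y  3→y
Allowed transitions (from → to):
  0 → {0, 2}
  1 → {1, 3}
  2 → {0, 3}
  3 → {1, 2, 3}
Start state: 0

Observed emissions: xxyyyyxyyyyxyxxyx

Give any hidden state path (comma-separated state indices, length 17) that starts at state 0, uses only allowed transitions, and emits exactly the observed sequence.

0,0,2,3,3,3,1,3,3,3,2,0,2,0,0,2,0

  0: obs=x cand={0,1} pick 0 [start]
  1: obs=x cand={0,1} pick 0 [0->0 ok]
  2: obs=y cand={2,3} pick 2 [0->2 ok]
  3: obs=y cand={2,3} pick 3 [2->3 ok]
  4: obs=y cand={2,3} pick 3 [3->3 ok]
  5: obs=y cand={2,3} pick 3 [3->3 ok]
  6: obs=x cand={0,1} pick 1 [3->1 ok]
  7: obs=y cand={2,3} pick 3 [1->3 ok]
  8: obs=y cand={2,3} pick 3 [3->3 ok]
  9: obs=y cand={2,3} pick 3 [3->3 ok]
  10: obs=y cand={2,3} pick 2 [3->2 ok]
  11: obs=x cand={0,1} pick 0 [2->0 ok]
  12: obs=y cand={2,3} pick 2 [0->2 ok]
  13: obs=x cand={0,1} pick 0 [2->0 ok]
  14: obs=x cand={0,1} pick 0 [0->0 ok]
  15: obs=y cand={2,3} pick 2 [0->2 ok]
  16: obs=x cand={0,1} pick 0 [2->0 ok]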